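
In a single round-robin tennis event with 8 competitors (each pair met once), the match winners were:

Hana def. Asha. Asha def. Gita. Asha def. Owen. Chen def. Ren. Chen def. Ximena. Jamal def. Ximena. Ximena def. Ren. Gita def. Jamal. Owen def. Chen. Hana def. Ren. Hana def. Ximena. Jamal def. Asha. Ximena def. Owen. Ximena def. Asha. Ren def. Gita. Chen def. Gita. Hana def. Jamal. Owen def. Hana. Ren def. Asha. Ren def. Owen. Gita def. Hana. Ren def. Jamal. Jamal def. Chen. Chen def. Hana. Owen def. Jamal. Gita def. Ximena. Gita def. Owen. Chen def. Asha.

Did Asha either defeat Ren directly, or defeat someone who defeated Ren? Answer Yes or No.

No

Asha did not beat Ren directly.
Asha beat Gita, Owen, but each of them lost to Ren. No two-step path.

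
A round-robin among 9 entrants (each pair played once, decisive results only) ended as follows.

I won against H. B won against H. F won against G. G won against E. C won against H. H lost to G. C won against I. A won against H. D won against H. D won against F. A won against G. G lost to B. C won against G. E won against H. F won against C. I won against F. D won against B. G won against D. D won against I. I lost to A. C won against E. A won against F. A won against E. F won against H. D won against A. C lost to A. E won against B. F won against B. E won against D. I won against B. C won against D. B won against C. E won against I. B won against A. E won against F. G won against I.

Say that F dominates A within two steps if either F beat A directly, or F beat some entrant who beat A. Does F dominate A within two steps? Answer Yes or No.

F did not beat A directly.
F beat B, C, G, H. Of those, B beat A.

Yes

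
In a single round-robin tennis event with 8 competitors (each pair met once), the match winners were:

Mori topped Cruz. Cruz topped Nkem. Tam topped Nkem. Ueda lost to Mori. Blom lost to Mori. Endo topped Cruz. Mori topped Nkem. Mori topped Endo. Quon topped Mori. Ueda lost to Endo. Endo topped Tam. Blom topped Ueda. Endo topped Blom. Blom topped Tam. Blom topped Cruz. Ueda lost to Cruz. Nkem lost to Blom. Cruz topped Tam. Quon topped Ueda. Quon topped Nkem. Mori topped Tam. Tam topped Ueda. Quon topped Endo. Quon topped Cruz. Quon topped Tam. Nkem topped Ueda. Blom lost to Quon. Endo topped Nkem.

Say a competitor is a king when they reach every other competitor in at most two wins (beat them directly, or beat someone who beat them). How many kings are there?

1

Quon reaches everyone (king).
Tam cannot reach Quon, Endo, Cruz, Mori, Blom in two steps.
Endo cannot reach Quon, Mori in two steps.
Nkem cannot reach Quon, Tam, Endo, Cruz, Mori, Blom in two steps.
Ueda cannot reach Quon, Tam, Endo, Nkem, Cruz, Mori, Blom in two steps.
Cruz cannot reach Quon, Endo, Mori, Blom in two steps.
Mori cannot reach Quon in two steps.
Blom cannot reach Quon, Endo, Mori in two steps.
Kings: Quon — 1.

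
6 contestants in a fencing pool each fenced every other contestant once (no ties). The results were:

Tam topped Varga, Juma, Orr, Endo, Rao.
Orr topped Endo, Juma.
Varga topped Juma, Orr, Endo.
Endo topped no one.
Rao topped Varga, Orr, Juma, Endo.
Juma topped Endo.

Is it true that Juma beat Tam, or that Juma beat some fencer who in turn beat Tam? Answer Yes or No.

No

Juma did not beat Tam directly.
Juma beat Endo, but each of them lost to Tam. No two-step path.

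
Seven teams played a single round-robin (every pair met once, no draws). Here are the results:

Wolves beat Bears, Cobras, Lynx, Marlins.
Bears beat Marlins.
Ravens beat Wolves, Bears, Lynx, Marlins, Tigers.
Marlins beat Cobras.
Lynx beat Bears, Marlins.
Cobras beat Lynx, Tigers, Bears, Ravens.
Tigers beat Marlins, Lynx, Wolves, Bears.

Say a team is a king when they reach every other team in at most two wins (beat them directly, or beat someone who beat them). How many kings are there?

3

Ravens reaches everyone (king).
Cobras reaches everyone (king).
Wolves reaches everyone (king).
Bears cannot reach Ravens, Wolves, Tigers, Lynx in two steps.
Tigers cannot reach Ravens in two steps.
Lynx cannot reach Ravens, Wolves, Tigers in two steps.
Marlins cannot reach Wolves in two steps.
Kings: Ravens, Cobras, Wolves — 3.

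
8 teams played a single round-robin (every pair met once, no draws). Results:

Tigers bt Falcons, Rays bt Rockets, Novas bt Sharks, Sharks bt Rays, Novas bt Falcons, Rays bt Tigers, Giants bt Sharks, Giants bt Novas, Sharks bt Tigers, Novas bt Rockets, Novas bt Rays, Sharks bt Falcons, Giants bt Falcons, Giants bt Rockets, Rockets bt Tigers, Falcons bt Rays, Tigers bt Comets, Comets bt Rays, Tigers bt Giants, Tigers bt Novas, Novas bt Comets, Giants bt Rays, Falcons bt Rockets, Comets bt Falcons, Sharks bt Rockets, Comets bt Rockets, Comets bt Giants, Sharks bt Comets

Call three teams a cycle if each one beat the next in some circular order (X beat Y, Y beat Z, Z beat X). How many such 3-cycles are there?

Win totals: Falcons 2, Rockets 1, Comets 4, Tigers 4, Novas 5, Rays 2, Sharks 5, Giants 5.
A team with w wins dominates both others in C(w,2) triples; summing gives 1 + 0 + 6 + 6 + 10 + 1 + 10 + 10 = 44 transitive triples.
Total triples C(8,3) = 56, so cyclic triples = 56 − 44 = 12.

12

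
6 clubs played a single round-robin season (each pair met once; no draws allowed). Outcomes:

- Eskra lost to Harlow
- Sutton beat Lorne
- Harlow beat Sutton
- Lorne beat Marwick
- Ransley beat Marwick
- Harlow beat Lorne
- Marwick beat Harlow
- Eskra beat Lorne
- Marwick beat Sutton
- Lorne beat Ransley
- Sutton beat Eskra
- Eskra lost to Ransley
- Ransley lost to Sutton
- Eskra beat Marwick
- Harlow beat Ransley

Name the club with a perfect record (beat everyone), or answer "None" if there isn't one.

Highest win total is Harlow with 4 (out of 5 possible).
Harlow lost to Marwick, so no club went undefeated.

None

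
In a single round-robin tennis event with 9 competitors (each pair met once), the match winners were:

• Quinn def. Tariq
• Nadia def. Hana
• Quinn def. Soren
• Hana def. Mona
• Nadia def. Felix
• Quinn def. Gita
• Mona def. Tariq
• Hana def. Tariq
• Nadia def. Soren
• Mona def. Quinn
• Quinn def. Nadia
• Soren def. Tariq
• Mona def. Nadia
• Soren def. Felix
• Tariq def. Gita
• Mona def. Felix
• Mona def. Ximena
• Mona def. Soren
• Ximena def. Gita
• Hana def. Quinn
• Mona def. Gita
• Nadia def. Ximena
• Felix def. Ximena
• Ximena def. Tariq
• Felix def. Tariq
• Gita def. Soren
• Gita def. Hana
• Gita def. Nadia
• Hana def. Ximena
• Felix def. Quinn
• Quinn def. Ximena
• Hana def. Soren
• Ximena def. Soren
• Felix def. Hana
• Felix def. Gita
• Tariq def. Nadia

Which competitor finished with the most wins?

Mona

Win totals: Hana 5, Mona 7, Tariq 2, Soren 2, Gita 3, Ximena 3, Felix 5, Quinn 5, Nadia 4.
Mona leads with 7 wins (next highest: 5).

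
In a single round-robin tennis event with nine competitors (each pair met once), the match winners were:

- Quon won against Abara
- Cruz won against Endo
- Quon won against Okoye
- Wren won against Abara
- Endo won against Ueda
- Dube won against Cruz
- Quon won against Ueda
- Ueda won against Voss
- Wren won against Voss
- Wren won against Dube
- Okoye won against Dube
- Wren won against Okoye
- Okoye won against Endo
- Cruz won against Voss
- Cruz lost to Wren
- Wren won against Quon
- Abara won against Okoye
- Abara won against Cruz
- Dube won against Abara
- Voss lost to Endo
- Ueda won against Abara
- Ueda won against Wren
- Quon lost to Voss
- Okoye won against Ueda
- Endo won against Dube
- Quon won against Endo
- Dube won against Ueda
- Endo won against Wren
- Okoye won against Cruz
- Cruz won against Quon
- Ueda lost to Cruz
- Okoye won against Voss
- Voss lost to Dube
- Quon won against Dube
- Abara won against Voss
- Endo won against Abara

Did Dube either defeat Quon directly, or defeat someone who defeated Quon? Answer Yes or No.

Dube did not beat Quon directly.
Dube beat Cruz, Voss, Ueda, Abara. Of those, Cruz beat Quon.

Yes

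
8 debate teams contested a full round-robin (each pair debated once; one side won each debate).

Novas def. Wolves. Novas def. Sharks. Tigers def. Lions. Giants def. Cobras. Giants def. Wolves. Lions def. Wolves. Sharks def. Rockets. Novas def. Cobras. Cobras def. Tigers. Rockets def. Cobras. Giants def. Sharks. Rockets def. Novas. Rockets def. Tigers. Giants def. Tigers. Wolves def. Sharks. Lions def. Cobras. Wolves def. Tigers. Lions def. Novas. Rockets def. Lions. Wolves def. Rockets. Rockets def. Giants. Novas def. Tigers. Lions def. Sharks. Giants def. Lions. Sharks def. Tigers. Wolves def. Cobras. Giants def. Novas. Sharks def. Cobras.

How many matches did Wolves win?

Wolves' results: beat Sharks, Rockets, Cobras, Tigers; lost to Giants, Novas, Lions.
That is 4 wins.

4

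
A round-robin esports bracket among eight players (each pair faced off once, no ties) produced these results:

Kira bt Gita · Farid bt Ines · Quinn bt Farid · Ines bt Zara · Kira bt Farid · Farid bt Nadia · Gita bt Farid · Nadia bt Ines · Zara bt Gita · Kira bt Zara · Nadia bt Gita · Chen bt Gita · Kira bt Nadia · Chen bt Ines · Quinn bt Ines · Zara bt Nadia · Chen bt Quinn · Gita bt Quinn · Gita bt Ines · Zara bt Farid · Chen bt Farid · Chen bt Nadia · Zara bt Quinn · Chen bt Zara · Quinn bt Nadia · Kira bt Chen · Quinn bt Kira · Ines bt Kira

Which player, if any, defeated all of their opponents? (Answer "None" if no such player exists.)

Highest win total is Chen with 6 (out of 7 possible).
Chen lost to Kira, so no player went undefeated.

None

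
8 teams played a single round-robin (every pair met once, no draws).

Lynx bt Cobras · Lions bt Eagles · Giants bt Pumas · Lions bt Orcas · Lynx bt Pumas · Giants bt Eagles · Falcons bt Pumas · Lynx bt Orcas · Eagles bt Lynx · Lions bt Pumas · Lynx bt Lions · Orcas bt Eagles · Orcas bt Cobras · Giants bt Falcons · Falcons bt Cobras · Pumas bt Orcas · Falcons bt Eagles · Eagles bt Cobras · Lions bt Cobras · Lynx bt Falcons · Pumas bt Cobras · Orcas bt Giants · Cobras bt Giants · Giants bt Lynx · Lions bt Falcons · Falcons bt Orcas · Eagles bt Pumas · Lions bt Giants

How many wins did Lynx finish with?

Lynx's results: beat Pumas, Cobras, Lions, Falcons, Orcas; lost to Giants, Eagles.
That is 5 wins.

5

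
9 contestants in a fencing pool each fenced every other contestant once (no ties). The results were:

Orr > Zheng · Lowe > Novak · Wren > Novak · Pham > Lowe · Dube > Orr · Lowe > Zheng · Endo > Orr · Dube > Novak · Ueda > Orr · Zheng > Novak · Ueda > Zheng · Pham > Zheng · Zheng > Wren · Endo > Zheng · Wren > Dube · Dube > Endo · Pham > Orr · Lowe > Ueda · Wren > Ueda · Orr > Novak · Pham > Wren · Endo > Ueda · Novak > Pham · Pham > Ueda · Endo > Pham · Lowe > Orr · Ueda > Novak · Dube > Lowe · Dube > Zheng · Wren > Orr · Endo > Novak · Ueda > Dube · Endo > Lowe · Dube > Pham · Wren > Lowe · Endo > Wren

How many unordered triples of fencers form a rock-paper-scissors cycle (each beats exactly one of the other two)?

14

Win totals: Novak 1, Ueda 4, Dube 6, Orr 2, Lowe 4, Endo 7, Pham 5, Wren 5, Zheng 2.
A fencer with w wins dominates both others in C(w,2) triples; summing gives 0 + 6 + 15 + 1 + 6 + 21 + 10 + 10 + 1 = 70 transitive triples.
Total triples C(9,3) = 84, so cyclic triples = 84 − 70 = 14.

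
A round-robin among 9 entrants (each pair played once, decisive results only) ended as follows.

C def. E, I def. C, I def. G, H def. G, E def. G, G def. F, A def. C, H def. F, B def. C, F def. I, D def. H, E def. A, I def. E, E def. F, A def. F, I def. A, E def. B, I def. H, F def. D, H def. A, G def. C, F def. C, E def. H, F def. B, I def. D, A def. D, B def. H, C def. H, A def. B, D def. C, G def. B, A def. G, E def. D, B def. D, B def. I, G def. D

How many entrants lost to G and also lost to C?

G beat: B, C, D, F.
C beat: E, H.
No one was beaten by both.

0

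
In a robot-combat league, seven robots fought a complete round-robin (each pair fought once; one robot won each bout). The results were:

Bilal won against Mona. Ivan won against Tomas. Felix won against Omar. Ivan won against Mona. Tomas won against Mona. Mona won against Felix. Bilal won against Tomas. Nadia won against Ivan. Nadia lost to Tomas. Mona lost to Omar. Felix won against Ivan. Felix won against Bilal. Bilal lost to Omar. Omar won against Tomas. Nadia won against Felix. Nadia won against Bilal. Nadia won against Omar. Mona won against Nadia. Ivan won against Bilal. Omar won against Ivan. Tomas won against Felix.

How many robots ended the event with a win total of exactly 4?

Win totals: Omar 4, Tomas 3, Mona 2, Felix 3, Nadia 4, Ivan 3, Bilal 2.
Exactly 4: Omar, Nadia — 2 robots.

2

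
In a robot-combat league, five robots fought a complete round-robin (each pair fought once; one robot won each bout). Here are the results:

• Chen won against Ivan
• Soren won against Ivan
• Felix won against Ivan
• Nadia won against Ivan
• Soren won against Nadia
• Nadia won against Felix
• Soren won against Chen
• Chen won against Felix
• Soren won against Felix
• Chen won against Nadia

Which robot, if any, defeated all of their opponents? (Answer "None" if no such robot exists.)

Soren

Soren has 4 wins out of 4 opponents — a perfect record.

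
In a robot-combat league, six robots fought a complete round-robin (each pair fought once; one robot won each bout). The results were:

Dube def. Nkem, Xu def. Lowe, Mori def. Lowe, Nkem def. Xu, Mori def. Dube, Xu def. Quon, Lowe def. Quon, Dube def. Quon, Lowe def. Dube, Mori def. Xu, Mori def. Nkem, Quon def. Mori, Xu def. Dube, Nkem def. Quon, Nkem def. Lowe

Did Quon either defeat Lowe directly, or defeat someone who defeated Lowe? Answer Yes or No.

Yes

Quon did not beat Lowe directly.
Quon beat Mori. Of those, Mori beat Lowe.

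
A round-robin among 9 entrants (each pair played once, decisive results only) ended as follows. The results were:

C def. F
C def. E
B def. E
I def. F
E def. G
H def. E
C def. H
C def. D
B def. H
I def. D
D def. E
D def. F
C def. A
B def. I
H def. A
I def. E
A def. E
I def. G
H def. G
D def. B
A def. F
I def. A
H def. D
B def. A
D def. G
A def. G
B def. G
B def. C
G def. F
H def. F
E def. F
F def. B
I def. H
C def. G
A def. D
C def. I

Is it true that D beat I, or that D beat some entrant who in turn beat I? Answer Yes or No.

Yes

D did not beat I directly.
D beat B, E, F, G. Of those, B beat I.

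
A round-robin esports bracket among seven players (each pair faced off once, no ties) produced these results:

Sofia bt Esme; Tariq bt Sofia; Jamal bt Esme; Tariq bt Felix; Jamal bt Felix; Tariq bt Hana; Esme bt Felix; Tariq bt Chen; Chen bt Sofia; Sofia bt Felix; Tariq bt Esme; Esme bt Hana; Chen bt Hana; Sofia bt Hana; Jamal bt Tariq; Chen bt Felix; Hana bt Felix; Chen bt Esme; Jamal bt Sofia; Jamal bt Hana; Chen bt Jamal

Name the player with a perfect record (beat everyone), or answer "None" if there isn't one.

Highest win total is Tariq with 5 (out of 6 possible).
Tariq lost to Jamal, so no player went undefeated.

None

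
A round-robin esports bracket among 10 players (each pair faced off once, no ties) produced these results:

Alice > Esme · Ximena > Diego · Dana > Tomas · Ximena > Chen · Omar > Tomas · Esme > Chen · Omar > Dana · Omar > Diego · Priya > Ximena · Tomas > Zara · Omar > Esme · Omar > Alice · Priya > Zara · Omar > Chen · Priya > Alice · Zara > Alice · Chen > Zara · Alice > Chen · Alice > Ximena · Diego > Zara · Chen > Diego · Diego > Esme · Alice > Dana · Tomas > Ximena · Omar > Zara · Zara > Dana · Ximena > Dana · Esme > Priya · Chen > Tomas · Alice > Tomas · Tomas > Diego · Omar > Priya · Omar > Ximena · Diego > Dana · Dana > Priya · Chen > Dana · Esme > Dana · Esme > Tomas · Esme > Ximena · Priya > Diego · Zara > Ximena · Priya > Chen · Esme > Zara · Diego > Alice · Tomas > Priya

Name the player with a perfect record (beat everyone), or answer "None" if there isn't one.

Omar has 9 wins out of 9 opponents — a perfect record.

Omar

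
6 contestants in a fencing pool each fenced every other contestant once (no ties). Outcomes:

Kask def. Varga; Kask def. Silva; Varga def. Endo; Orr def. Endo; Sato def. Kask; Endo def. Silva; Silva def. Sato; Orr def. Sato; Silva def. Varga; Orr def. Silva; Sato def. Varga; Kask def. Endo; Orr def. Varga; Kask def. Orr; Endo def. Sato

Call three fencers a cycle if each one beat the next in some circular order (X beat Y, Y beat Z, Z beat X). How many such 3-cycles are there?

5

Of the C(6,3) = 20 triples, the cyclic ones are: {Orr, Sato, Kask}; {Sato, Endo, Kask}; {Sato, Endo, Varga}; {Sato, Kask, Silva}; {Endo, Silva, Varga}.
That is 5.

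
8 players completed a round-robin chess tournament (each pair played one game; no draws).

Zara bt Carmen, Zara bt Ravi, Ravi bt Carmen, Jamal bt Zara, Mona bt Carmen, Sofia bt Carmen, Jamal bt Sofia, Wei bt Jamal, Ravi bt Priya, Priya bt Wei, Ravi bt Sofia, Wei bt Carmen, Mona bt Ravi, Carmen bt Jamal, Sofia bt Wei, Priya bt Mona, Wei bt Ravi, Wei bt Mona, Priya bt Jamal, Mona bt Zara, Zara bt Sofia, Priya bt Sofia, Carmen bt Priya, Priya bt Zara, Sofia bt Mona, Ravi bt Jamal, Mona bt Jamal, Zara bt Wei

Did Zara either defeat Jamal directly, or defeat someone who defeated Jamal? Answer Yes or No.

Yes

Zara did not beat Jamal directly.
Zara beat Wei, Ravi, Sofia, Carmen. Of those, Wei beat Jamal.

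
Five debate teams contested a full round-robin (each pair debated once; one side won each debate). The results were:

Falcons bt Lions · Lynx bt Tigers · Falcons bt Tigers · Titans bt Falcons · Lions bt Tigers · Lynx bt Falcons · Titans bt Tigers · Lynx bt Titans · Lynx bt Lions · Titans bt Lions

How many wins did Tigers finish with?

Tigers' results: beat no one; lost to Titans, Lynx, Falcons, Lions.
That is 0 wins.

0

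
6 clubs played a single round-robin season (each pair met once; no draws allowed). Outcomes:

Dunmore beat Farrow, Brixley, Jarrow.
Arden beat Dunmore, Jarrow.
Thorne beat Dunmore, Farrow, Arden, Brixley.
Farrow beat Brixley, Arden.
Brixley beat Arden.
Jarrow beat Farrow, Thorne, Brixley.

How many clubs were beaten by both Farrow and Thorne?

Farrow beat: Brixley, Arden.
Thorne beat: Brixley, Farrow, Dunmore, Arden.
Both beat: Brixley, Arden — 2.

2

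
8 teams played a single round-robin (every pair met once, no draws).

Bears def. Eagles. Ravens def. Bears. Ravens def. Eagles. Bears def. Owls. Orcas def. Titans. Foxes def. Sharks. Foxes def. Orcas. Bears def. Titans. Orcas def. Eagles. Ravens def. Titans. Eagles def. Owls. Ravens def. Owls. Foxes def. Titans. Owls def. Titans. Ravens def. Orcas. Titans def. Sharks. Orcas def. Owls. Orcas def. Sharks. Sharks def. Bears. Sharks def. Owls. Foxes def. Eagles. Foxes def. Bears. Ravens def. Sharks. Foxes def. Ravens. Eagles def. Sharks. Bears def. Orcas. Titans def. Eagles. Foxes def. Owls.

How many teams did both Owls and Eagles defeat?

Owls beat: Titans.
Eagles beat: Sharks, Owls.
No one was beaten by both.

0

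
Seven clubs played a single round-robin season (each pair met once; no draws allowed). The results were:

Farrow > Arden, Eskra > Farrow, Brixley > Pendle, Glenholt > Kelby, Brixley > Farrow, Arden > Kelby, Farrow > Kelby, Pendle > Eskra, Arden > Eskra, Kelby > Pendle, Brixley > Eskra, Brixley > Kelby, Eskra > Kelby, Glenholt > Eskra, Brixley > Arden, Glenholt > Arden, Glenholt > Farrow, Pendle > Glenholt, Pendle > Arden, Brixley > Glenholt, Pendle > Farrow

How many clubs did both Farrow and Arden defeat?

1

Farrow beat: Kelby, Arden.
Arden beat: Kelby, Eskra.
Both beat: Kelby — 1.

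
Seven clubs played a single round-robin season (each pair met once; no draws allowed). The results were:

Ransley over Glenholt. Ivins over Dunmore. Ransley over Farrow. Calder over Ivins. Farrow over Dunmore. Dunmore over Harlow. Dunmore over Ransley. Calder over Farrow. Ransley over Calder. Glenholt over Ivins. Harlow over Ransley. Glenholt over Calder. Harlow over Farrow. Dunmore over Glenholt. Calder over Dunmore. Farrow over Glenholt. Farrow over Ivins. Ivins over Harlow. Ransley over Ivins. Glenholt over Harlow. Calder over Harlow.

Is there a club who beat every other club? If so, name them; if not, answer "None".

None

Highest win total is Ransley with 4 (out of 6 possible).
Ransley lost to Harlow, Dunmore, so no club went undefeated.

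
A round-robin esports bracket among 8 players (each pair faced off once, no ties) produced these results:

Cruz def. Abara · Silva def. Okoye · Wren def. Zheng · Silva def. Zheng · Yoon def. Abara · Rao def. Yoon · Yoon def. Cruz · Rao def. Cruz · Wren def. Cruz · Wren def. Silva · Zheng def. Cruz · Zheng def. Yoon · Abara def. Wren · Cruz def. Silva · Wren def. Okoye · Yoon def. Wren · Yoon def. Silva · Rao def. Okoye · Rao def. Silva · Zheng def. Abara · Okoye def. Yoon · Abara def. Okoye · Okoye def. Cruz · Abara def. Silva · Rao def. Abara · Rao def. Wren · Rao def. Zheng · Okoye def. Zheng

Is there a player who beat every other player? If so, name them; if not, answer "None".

Rao

Rao has 7 wins out of 7 opponents — a perfect record.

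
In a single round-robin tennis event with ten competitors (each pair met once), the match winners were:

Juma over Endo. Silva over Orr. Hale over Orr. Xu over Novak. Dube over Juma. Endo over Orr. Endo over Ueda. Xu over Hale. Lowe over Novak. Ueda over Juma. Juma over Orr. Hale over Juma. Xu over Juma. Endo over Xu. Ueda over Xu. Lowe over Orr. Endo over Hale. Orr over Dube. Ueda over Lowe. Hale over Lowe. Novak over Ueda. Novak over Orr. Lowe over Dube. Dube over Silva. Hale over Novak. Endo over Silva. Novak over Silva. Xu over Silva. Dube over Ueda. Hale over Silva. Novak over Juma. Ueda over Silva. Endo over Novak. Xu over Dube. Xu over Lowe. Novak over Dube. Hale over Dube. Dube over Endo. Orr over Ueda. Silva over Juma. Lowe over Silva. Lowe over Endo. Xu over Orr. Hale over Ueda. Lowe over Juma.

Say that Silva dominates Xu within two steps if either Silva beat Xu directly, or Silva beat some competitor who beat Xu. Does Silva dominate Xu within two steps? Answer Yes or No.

Silva did not beat Xu directly.
Silva beat Orr, Juma, but each of them lost to Xu. No two-step path.

No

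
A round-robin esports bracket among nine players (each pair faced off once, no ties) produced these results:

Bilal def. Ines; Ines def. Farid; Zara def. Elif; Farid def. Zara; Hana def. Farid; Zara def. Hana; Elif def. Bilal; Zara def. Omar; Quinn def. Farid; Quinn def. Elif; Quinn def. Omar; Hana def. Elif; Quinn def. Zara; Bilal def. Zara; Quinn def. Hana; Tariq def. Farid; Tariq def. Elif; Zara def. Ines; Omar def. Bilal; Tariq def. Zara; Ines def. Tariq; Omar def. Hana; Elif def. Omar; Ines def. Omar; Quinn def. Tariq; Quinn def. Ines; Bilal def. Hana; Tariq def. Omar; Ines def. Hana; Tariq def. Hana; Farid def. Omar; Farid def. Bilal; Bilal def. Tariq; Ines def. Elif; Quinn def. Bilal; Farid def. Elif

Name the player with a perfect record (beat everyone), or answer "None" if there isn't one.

Quinn

Quinn has 8 wins out of 8 opponents — a perfect record.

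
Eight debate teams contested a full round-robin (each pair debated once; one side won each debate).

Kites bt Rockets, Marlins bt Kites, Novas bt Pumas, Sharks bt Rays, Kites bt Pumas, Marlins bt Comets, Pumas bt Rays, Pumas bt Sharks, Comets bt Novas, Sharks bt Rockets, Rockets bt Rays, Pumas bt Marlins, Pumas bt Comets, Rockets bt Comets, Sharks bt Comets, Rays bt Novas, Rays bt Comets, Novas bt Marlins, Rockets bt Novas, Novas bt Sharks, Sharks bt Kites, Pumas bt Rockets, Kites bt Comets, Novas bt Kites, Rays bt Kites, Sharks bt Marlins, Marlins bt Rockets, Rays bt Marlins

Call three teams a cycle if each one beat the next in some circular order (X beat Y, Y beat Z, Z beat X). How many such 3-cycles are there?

15

Win totals: Kites 3, Rays 4, Rockets 3, Marlins 3, Pumas 5, Comets 1, Novas 4, Sharks 5.
A team with w wins dominates both others in C(w,2) triples; summing gives 3 + 6 + 3 + 3 + 10 + 0 + 6 + 10 = 41 transitive triples.
Total triples C(8,3) = 56, so cyclic triples = 56 − 41 = 15.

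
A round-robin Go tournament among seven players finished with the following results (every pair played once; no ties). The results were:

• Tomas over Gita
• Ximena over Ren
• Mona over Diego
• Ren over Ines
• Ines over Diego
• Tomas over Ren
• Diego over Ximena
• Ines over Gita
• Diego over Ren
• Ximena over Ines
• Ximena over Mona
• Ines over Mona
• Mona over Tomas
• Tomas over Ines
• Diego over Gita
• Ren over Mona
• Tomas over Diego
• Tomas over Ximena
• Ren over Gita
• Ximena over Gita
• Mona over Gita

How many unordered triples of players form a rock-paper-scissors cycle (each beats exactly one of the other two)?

Win totals: Ines 3, Ximena 4, Diego 3, Mona 3, Tomas 5, Ren 3, Gita 0.
A player with w wins dominates both others in C(w,2) triples; summing gives 3 + 6 + 3 + 3 + 10 + 3 + 0 = 28 transitive triples.
Total triples C(7,3) = 35, so cyclic triples = 35 − 28 = 7.

7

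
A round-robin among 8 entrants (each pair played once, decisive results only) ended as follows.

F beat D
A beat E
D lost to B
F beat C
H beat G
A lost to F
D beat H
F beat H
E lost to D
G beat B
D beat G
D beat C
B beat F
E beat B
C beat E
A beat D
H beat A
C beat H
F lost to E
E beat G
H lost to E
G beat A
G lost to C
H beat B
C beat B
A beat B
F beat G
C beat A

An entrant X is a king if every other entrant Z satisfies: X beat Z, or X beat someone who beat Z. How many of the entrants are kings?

A reaches everyone (king).
B reaches everyone (king).
C reaches everyone (king).
D reaches everyone (king).
E reaches everyone (king).
F reaches everyone (king).
G cannot reach C, H in two steps.
H cannot reach C in two steps.
Kings: A, B, C, D, E, F — 6.

6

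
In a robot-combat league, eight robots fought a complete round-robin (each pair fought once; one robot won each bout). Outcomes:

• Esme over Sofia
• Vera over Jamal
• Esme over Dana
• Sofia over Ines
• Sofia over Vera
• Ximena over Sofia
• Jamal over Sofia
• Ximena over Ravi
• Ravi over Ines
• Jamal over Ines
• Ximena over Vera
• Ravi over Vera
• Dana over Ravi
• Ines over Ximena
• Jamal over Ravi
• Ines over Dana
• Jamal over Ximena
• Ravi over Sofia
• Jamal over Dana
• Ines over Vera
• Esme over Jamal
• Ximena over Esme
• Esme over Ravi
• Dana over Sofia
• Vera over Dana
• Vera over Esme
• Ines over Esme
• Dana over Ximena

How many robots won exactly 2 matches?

Win totals: Vera 3, Ravi 3, Jamal 5, Ines 4, Esme 4, Dana 3, Sofia 2, Ximena 4.
Exactly 2: Sofia — 1 robot.

1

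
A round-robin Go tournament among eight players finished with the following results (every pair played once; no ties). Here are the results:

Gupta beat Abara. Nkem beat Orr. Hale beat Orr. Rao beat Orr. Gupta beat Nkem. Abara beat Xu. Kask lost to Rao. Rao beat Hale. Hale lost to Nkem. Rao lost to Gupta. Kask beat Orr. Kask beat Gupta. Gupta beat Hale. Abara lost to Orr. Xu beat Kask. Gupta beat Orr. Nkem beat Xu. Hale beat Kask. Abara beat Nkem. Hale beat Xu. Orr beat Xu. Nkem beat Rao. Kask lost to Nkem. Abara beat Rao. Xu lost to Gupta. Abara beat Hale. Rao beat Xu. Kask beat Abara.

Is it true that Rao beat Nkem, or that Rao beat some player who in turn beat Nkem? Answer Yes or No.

Rao did not beat Nkem directly.
Rao beat Xu, Hale, Kask, Orr, but each of them lost to Nkem. No two-step path.

No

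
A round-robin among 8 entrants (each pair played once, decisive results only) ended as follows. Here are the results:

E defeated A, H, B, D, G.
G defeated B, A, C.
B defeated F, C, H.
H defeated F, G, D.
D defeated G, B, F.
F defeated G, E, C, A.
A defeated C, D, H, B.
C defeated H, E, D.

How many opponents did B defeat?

B's results: beat C, F, H; lost to A, D, E, G.
That is 3 wins.

3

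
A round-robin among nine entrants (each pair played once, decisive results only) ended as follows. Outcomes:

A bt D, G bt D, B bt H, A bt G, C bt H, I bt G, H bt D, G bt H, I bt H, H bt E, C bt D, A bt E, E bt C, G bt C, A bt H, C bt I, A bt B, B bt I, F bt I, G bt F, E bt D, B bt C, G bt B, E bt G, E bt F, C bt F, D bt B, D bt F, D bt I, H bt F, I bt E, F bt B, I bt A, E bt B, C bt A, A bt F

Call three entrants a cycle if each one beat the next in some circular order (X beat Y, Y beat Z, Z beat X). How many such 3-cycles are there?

23

Win totals: A 6, B 3, C 5, D 3, E 5, F 2, G 5, H 3, I 4.
An entrant with w wins dominates both others in C(w,2) triples; summing gives 15 + 3 + 10 + 3 + 10 + 1 + 10 + 3 + 6 = 61 transitive triples.
Total triples C(9,3) = 84, so cyclic triples = 84 − 61 = 23.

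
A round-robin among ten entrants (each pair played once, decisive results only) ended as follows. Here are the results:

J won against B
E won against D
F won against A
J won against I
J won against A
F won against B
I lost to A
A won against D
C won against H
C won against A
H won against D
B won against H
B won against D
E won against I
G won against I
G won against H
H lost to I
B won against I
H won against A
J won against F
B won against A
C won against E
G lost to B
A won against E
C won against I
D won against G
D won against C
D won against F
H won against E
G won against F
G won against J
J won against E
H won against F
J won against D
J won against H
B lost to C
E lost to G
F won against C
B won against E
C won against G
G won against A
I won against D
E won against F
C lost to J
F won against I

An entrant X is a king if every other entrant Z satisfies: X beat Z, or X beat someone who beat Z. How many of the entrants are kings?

5

A cannot reach B, J in two steps.
B reaches everyone (king).
C reaches everyone (king).
D reaches everyone (king).
E cannot reach J in two steps.
F cannot reach J in two steps.
G reaches everyone (king).
H cannot reach J in two steps.
I cannot reach B, J in two steps.
J reaches everyone (king).
Kings: B, C, D, G, J — 5.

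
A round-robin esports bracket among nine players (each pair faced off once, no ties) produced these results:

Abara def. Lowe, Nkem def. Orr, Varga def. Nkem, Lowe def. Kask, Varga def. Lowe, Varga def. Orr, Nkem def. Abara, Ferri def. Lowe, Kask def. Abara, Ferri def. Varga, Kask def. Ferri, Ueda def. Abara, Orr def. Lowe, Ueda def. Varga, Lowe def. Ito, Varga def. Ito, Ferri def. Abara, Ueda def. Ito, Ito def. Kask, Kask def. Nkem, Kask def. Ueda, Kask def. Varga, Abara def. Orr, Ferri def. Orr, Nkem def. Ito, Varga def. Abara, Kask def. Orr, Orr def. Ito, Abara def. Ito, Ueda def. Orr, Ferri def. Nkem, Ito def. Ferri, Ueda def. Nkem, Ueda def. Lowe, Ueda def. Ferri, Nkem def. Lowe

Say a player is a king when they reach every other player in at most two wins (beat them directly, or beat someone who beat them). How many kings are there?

Orr cannot reach Varga, Ueda, Nkem, Abara in two steps.
Varga cannot reach Ueda in two steps.
Ito reaches everyone (king).
Ueda reaches everyone (king).
Nkem cannot reach Varga, Ueda in two steps.
Lowe reaches everyone (king).
Abara cannot reach Varga, Ueda, Nkem in two steps.
Ferri cannot reach Ueda in two steps.
Kask reaches everyone (king).
Kings: Ito, Ueda, Lowe, Kask — 4.

4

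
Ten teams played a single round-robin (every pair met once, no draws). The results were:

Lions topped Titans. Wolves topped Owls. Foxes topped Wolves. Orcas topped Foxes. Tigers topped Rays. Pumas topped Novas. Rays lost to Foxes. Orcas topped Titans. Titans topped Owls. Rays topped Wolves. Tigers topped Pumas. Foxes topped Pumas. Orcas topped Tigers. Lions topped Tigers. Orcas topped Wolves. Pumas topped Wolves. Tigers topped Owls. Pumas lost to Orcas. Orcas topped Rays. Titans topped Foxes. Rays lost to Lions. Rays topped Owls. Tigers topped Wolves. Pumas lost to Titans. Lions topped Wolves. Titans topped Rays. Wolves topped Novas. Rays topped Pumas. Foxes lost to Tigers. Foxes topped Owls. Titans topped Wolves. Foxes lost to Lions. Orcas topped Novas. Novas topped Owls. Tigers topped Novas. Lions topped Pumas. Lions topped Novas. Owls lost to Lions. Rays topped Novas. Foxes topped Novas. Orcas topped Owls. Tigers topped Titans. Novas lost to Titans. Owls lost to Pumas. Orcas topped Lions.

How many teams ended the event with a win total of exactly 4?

1

Win totals: Foxes 5, Titans 6, Lions 8, Owls 0, Wolves 2, Rays 4, Pumas 3, Tigers 7, Novas 1, Orcas 9.
Exactly 4: Rays — 1 team.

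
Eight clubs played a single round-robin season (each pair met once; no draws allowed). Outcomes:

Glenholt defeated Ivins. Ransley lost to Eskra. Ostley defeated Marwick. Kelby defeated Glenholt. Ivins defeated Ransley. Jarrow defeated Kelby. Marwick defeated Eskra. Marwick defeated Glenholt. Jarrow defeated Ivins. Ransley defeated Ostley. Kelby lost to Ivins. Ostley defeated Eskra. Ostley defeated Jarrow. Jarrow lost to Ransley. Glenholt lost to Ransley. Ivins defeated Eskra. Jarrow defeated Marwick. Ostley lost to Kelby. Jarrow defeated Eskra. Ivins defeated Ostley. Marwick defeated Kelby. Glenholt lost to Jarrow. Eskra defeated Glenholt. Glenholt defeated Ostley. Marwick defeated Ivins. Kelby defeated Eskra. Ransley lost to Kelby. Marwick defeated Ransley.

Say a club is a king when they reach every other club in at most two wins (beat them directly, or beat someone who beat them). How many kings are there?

7

Glenholt reaches everyone (king).
Kelby reaches everyone (king).
Marwick reaches everyone (king).
Ivins reaches everyone (king).
Ransley reaches everyone (king).
Jarrow reaches everyone (king).
Ostley reaches everyone (king).
Eskra cannot reach Kelby, Marwick in two steps.
Kings: Glenholt, Kelby, Marwick, Ivins, Ransley, Jarrow, Ostley — 7.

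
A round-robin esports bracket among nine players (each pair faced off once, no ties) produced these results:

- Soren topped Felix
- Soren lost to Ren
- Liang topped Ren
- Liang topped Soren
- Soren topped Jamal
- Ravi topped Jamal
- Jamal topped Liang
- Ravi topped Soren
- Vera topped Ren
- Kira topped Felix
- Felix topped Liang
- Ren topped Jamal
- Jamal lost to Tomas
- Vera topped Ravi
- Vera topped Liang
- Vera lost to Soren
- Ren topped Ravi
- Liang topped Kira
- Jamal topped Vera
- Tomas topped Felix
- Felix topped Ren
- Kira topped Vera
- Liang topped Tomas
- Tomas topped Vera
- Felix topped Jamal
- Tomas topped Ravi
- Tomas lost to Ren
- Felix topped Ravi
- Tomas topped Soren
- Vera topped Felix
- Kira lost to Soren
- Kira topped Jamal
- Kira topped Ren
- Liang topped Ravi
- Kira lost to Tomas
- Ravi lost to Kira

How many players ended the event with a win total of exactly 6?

Win totals: Jamal 2, Felix 4, Tomas 6, Vera 4, Ravi 2, Liang 5, Kira 5, Ren 4, Soren 4.
Exactly 6: Tomas — 1 player.

1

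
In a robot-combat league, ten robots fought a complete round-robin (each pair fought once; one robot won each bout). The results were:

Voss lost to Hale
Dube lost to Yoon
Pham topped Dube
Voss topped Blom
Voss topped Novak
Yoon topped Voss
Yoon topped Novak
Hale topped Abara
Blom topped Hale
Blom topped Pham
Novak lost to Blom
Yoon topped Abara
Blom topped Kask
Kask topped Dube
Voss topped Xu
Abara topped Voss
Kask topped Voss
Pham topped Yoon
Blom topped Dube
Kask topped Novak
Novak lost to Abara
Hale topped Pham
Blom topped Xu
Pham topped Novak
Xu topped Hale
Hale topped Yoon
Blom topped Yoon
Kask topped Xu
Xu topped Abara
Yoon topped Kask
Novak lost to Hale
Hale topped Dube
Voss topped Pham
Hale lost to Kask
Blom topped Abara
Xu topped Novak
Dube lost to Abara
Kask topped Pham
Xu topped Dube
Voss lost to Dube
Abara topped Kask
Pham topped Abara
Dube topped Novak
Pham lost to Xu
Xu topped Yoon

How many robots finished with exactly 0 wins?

Win totals: Abara 4, Yoon 5, Voss 4, Blom 8, Kask 6, Pham 4, Dube 2, Xu 6, Hale 6, Novak 0.
Exactly 0: Novak — 1 robot.

1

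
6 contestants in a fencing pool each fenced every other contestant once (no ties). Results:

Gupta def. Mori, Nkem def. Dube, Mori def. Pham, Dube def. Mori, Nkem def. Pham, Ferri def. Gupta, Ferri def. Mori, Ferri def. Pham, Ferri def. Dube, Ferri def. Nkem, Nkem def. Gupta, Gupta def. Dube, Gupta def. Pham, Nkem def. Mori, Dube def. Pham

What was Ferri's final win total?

Ferri's results: beat Nkem, Dube, Pham, Gupta, Mori; lost to no one.
That is 5 wins.

5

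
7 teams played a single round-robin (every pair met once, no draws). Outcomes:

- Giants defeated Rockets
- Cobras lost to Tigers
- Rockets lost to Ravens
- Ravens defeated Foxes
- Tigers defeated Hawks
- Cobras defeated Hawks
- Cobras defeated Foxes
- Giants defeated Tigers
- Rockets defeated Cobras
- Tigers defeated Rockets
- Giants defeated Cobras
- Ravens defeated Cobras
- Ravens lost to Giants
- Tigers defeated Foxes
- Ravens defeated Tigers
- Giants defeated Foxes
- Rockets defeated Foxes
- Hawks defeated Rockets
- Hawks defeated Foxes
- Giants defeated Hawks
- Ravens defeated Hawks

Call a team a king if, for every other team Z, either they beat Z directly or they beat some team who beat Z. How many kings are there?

1

Giants reaches everyone (king).
Rockets cannot reach Giants, Tigers, Ravens in two steps.
Tigers cannot reach Giants, Ravens in two steps.
Hawks cannot reach Giants, Tigers, Ravens in two steps.
Cobras cannot reach Giants, Tigers, Ravens in two steps.
Foxes cannot reach Giants, Rockets, Tigers, Hawks, Cobras, Ravens in two steps.
Ravens cannot reach Giants in two steps.
Kings: Giants — 1.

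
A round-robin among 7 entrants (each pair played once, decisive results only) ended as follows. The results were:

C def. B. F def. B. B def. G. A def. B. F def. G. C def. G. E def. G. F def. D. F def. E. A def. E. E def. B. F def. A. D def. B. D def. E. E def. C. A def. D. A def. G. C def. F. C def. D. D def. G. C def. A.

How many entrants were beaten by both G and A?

0

G beat: no one.
A beat: B, D, E, G.
No one was beaten by both.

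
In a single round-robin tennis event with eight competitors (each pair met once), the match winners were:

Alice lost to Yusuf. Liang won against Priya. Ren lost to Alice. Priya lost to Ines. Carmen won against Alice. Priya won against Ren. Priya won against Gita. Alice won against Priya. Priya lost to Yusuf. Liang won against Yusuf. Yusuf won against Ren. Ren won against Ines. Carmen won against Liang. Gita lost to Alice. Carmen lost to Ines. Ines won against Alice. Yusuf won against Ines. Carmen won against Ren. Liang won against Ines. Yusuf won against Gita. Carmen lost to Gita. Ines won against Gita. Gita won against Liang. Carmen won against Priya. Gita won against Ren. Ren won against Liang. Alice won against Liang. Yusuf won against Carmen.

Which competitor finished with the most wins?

Win totals: Ines 4, Ren 2, Carmen 4, Yusuf 6, Gita 3, Alice 4, Liang 3, Priya 2.
Yusuf leads with 6 wins (next highest: 4).

Yusuf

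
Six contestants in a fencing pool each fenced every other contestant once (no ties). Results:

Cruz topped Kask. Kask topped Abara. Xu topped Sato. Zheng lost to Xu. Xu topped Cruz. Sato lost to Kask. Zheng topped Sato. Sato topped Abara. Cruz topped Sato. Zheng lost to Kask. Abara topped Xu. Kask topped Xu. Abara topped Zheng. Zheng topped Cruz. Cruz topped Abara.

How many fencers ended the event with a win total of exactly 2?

Win totals: Abara 2, Sato 1, Kask 4, Cruz 3, Xu 3, Zheng 2.
Exactly 2: Abara, Zheng — 2 fencers.

2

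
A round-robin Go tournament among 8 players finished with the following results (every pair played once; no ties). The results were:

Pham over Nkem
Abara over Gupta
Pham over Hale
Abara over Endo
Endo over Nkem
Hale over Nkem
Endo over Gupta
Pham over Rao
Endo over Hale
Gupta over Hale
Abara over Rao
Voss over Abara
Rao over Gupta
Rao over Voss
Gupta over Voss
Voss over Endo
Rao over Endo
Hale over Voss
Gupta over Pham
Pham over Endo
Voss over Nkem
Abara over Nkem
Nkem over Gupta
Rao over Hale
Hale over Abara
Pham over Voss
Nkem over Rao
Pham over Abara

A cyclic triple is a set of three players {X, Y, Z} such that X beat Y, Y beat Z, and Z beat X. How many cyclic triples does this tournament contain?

16

Win totals: Endo 3, Nkem 2, Pham 6, Gupta 3, Rao 4, Hale 3, Abara 4, Voss 3.
A player with w wins dominates both others in C(w,2) triples; summing gives 3 + 1 + 15 + 3 + 6 + 3 + 6 + 3 = 40 transitive triples.
Total triples C(8,3) = 56, so cyclic triples = 56 − 40 = 16.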